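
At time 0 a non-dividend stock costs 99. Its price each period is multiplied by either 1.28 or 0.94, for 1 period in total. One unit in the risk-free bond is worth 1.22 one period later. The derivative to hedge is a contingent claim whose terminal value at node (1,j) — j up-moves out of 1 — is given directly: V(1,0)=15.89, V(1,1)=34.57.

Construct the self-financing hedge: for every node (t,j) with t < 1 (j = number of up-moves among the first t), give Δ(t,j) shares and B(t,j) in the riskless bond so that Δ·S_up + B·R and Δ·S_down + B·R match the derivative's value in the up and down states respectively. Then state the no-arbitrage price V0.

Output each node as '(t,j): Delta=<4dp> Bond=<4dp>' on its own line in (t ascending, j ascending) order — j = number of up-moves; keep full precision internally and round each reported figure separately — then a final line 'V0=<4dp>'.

(0,0): Delta=0.5550 Bond=-29.3071
V0=25.6340

No-arbitrage ⇒ martingale measure with p* = (R−d)/(u−d) = 0.8235.
Payoff layer (t=1): V(1,0)=15.8900, V(1,1)=34.5700
Node (0,0) S=99.0000: V=(p*·34.5700+(1−p*)·15.8900)/1.22=25.6340; Δ=(34.5700−15.8900)/(126.7200−93.0600)=0.5550; B=V−Δ·S=-29.3071
The time-0 hedge costs 25.6340, which is the no-arbitrage price.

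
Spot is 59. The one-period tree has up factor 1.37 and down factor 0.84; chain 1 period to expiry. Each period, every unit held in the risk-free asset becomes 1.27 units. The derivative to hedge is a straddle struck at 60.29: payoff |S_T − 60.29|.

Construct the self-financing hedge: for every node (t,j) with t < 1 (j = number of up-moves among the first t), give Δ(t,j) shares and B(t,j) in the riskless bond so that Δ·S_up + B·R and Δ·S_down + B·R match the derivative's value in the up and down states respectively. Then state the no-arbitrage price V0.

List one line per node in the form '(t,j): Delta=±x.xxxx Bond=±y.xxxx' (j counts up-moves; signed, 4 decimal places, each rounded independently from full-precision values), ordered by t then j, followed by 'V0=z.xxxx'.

Risk-neutral probability p* = (R−d)/(u−d) = (1.27−0.84)/(1.37−0.84) = 0.8113.
Terminal values V(1,·): V(1,0)=10.7300, V(1,1)=20.5400
(0,0): S=59.0000. Δ = (V_up−V_dn)/(S_up−S_dn) = (20.5400−10.7300)/(80.8300−49.5600) = 0.3137. V = [p*·20.5400 + (1−p*)·10.7300]/1.27 = 14.7158. B = V − Δ·S = -3.7936.
Check: Δ(0,0)·S0 + B(0,0) = 14.7158 = V0.

(0,0): Delta=0.3137 Bond=-3.7936
V0=14.7158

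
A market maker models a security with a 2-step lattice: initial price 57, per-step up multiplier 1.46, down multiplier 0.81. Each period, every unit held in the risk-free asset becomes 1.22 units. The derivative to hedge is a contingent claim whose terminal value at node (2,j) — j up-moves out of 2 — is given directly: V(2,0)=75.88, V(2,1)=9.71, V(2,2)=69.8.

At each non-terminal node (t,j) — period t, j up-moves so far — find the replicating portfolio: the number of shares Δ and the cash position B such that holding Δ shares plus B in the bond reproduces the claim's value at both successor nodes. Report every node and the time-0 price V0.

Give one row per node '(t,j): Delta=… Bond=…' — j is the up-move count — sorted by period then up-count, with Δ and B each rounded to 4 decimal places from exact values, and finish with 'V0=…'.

(0,0): Delta=0.2980 Bond=11.6603
(1,0): Delta=-2.2049 Bond=129.7852
(1,1): Delta=1.1109 Bond=-53.4192
V0=28.6476

No-arbitrage ⇒ martingale measure with p* = (R−d)/(u−d) = 0.6308.
At expiry t=2: V(2,0)=75.8800, V(2,1)=9.7100, V(2,2)=69.8000
(1,0): S=46.1700. Δ = (V_up−V_dn)/(S_up−S_dn) = (9.7100−75.8800)/(67.4082−37.3977) = -2.2049. V = [p*·9.7100 + (1−p*)·75.8800]/1.22 = 27.9852. B = V − Δ·S = 129.7852.
(1,1): S=83.2200. Δ = (V_up−V_dn)/(S_up−S_dn) = (69.8000−9.7100)/(121.5012−67.4082) = 1.1109. V = [p*·69.8000 + (1−p*)·9.7100]/1.22 = 39.0270. B = V − Δ·S = -53.4192.
(0,0): S=57.0000. Δ = (V_up−V_dn)/(S_up−S_dn) = (39.0270−27.9852)/(83.2200−46.1700) = 0.2980. V = [p*·39.0270 + (1−p*)·27.9852]/1.22 = 28.6476. B = V − Δ·S = 11.6603.
Each (Δ,B) replicates both successor values, so the strategy is self-financing and V0 is arbitrage-free.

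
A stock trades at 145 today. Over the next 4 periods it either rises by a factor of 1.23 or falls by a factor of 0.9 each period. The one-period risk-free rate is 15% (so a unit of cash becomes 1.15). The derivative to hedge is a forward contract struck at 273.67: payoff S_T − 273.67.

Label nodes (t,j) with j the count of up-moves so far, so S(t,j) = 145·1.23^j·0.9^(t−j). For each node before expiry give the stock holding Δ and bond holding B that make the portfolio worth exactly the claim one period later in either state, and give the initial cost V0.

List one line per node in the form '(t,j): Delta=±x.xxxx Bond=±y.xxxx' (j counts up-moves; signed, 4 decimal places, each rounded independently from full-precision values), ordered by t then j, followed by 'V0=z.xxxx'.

(0,0): Delta=1.0000 Bond=-156.4717
(1,0): Delta=1.0000 Bond=-179.9425
(1,1): Delta=1.0000 Bond=-179.9425
(2,0): Delta=1.0000 Bond=-206.9338
(2,1): Delta=1.0000 Bond=-206.9338
(2,2): Delta=1.0000 Bond=-206.9338
(3,0): Delta=1.0000 Bond=-237.9739
(3,1): Delta=1.0000 Bond=-237.9739
(3,2): Delta=1.0000 Bond=-237.9739
(3,3): Delta=1.0000 Bond=-237.9739
V0=-11.4717

Risk-neutral probability p* = (R−d)/(u−d) = (1.15−0.9)/(1.23−0.9) = 0.7576.
Terminal payoffs: V(4,0)=-178.5355, V(4,1)=-143.6529, V(4,2)=-95.9799, V(4,3)=-30.8269, V(4,4)=58.2156
  t=3,j=0: stock 105.7050 → up 130.0172 (V=-143.6529), down 95.1345 (V=-178.5355). Price -132.2689; hedge Δ=1.0000, bond B=-237.9739.
  t=3,j=1: stock 144.4635 → up 177.6901 (V=-95.9799), down 130.0172 (V=-143.6529). Price -93.5104; hedge Δ=1.0000, bond B=-237.9739.
  t=3,j=2: stock 197.4334 → up 242.8431 (V=-30.8269), down 177.6901 (V=-95.9799). Price -40.5405; hedge Δ=1.0000, bond B=-237.9739.
  t=3,j=3: stock 269.8257 → up 331.8856 (V=58.2156), down 242.8431 (V=-30.8269). Price 31.8518; hedge Δ=1.0000, bond B=-237.9739.
  t=2,j=0: stock 117.4500 → up 144.4635 (V=-93.5104), down 105.7050 (V=-132.2689). Price -89.4838; hedge Δ=1.0000, bond B=-206.9338.
  t=2,j=1: stock 160.5150 → up 197.4334 (V=-40.5405), down 144.4635 (V=-93.5104). Price -46.4188; hedge Δ=1.0000, bond B=-206.9338.
  t=2,j=2: stock 219.3705 → up 269.8257 (V=31.8518), down 197.4334 (V=-40.5405). Price 12.4367; hedge Δ=1.0000, bond B=-206.9338.
  t=1,j=0: stock 130.5000 → up 160.5150 (V=-46.4188), down 117.4500 (V=-89.4838). Price -49.4425; hedge Δ=1.0000, bond B=-179.9425.
  t=1,j=1: stock 178.3500 → up 219.3705 (V=12.4367), down 160.5150 (V=-46.4188). Price -1.5925; hedge Δ=1.0000, bond B=-179.9425.
  t=0,j=0: stock 145.0000 → up 178.3500 (V=-1.5925), down 130.5000 (V=-49.4425). Price -11.4717; hedge Δ=1.0000, bond B=-156.4717.
The time-0 hedge costs -11.4717, which is the no-arbitrage price.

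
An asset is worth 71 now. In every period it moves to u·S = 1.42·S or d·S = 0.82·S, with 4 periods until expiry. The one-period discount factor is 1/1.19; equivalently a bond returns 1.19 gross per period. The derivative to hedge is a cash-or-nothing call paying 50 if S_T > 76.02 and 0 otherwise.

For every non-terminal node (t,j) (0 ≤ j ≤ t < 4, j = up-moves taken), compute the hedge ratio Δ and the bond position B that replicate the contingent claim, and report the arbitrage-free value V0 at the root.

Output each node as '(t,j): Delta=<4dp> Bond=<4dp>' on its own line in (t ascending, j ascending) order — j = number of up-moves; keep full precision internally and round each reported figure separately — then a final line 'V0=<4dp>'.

(0,0): Delta=0.1893 Bond=7.4875
(1,0): Delta=0.4779 Bond=-7.8880
(1,1): Delta=0.0858 Bond=19.3522
(2,0): Delta=0.9046 Bond=-29.7570
(2,1): Delta=0.3247 Bond=3.2758
(2,2): Delta=0.0000 Bond=35.3082
(3,0): Delta=0.0000 Bond=0.0000
(3,1): Delta=1.2293 Bond=-57.4230
(3,2): Delta=0.0000 Bond=42.0168
(3,3): Delta=0.0000 Bond=42.0168
V0=20.9307

Since d<R<u, set p* = (R−d)/(u−d) = 0.6167; price each node as the discounted p*-expectation of its children.
At expiry t=4: V(4,0)=0.0000, V(4,1)=0.0000, V(4,2)=50.0000, V(4,3)=50.0000, V(4,4)=50.0000
  t=3,j=0: stock 39.1471 → up 55.5889 (V=0.0000), down 32.1006 (V=0.0000). Price 0.0000; hedge Δ=0.0000, bond B=0.0000.
  t=3,j=1: stock 67.7914 → up 96.2637 (V=50.0000), down 55.5889 (V=0.0000). Price 25.9104; hedge Δ=1.2293, bond B=-57.4230.
  t=3,j=2: stock 117.3948 → up 166.7006 (V=50.0000), down 96.2637 (V=50.0000). Price 42.0168; hedge Δ=0.0000, bond B=42.0168.
  t=3,j=3: stock 203.2934 → up 288.6767 (V=50.0000), down 166.7006 (V=50.0000). Price 42.0168; hedge Δ=0.0000, bond B=42.0168.
  t=2,j=0: stock 47.7404 → up 67.7914 (V=25.9104), down 39.1471 (V=0.0000). Price 13.4269; hedge Δ=0.9046, bond B=-29.7570.
  t=2,j=1: stock 82.6724 → up 117.3948 (V=42.0168), down 67.7914 (V=25.9104). Price 30.1199; hedge Δ=0.3247, bond B=3.2758.
  t=2,j=2: stock 143.1644 → up 203.2934 (V=42.0168), down 117.3948 (V=42.0168). Price 35.3082; hedge Δ=0.0000, bond B=35.3082.
  t=1,j=0: stock 58.2200 → up 82.6724 (V=30.1199), down 47.7404 (V=13.4269). Price 19.9336; hedge Δ=0.4779, bond B=-7.8880.
  t=1,j=1: stock 100.8200 → up 143.1644 (V=35.3082), down 82.6724 (V=30.1199). Price 27.9995; hedge Δ=0.0858, bond B=19.3522.
  t=0,j=0: stock 71.0000 → up 100.8200 (V=27.9995), down 58.2200 (V=19.9336). Price 20.9307; hedge Δ=0.1893, bond B=7.4875.
Each (Δ,B) replicates both successor values, so the strategy is self-financing and V0 is arbitrage-free.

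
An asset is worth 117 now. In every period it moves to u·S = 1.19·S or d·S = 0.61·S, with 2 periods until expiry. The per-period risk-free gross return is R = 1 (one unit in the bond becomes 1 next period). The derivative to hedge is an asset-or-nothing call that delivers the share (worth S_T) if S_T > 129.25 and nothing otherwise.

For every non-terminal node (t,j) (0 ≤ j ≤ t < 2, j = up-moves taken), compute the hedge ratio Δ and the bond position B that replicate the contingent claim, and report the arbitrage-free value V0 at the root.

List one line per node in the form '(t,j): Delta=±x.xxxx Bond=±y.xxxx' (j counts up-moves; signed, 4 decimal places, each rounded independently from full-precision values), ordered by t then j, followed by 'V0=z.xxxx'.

(0,0): Delta=1.6417 Bond=-117.1705
(1,0): Delta=0.0000 Bond=0.0000
(1,1): Delta=2.0517 Bond=-174.2535
V0=74.9123

Risk-neutral probability p* = (R−d)/(u−d) = (1−0.61)/(1.19−0.61) = 0.6724.
Payoff layer (t=2): V(2,0)=0.0000, V(2,1)=0.0000, V(2,2)=165.6837
  t=1,j=0: stock 71.3700 → up 84.9303 (V=0.0000), down 43.5357 (V=0.0000). Price 0.0000; hedge Δ=0.0000, bond B=0.0000.
  t=1,j=1: stock 139.2300 → up 165.6837 (V=165.6837), down 84.9303 (V=0.0000). Price 111.4080; hedge Δ=2.0517, bond B=-174.2535.
  t=0,j=0: stock 117.0000 → up 139.2300 (V=111.4080), down 71.3700 (V=0.0000). Price 74.9123; hedge Δ=1.6417, bond B=-117.1705.
Self-financing check: at every node Δ·S+B equals the discounted successor values.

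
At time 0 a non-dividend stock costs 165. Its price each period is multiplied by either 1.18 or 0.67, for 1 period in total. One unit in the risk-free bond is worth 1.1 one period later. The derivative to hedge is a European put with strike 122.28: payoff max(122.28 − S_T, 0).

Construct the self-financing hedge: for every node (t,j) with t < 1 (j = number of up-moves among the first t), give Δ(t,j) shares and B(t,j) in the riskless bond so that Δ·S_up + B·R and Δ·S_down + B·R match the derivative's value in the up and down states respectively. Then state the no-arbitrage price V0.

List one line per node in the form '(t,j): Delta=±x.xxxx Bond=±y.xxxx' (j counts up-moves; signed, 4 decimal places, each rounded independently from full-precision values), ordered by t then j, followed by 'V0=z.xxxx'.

Since d<R<u, set p* = (R−d)/(u−d) = 0.8431; price each node as the discounted p*-expectation of its children.
At expiry t=1: V(1,0)=11.7300, V(1,1)=0.0000
Node (0,0) S=165.0000: V=(p*·0.0000+(1−p*)·11.7300)/1.1=1.6727; Δ=(0.0000−11.7300)/(194.7000−110.5500)=-0.1394; B=V−Δ·S=24.6727
Self-financing check: at every node Δ·S+B equals the discounted successor values.

(0,0): Delta=-0.1394 Bond=24.6727
V0=1.6727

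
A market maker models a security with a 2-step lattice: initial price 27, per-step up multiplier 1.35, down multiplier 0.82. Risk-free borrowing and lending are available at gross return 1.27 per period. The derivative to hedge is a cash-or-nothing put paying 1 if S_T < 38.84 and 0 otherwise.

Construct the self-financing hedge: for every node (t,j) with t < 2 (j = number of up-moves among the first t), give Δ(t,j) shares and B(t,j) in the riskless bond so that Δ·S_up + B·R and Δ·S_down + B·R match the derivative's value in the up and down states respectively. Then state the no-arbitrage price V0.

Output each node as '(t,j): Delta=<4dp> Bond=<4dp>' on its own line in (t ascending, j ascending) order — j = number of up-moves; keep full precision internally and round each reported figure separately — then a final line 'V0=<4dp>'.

(0,0): Delta=-0.0467 Bond=1.4345
(1,0): Delta=0.0000 Bond=0.7874
(1,1): Delta=-0.0518 Bond=2.0056
V0=0.1730

No-arbitrage ⇒ martingale measure with p* = (R−d)/(u−d) = 0.8491.
At expiry t=2: V(2,0)=1.0000, V(2,1)=1.0000, V(2,2)=0.0000
  t=1,j=0: stock 22.1400 → up 29.8890 (V=1.0000), down 18.1548 (V=1.0000). Price 0.7874; hedge Δ=0.0000, bond B=0.7874.
  t=1,j=1: stock 36.4500 → up 49.2075 (V=0.0000), down 29.8890 (V=1.0000). Price 0.1189; hedge Δ=-0.0518, bond B=2.0056.
  t=0,j=0: stock 27.0000 → up 36.4500 (V=0.1189), down 22.1400 (V=0.7874). Price 0.1730; hedge Δ=-0.0467, bond B=1.4345.
The time-0 hedge costs 0.1730, which is the no-arbitrage price.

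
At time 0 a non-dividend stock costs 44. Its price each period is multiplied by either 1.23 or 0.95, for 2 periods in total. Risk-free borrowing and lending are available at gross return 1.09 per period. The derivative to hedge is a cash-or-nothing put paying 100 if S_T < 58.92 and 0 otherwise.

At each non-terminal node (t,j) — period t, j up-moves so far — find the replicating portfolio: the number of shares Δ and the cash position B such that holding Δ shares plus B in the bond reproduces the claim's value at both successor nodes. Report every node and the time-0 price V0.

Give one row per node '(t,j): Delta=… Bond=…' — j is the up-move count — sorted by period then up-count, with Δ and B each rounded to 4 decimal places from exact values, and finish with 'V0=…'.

Under the risk-neutral measure, an up-move has probability p* = (R−d)/(u−d) = 0.5000 and values discount at R = 1.09.
Terminal values V(2,·): V(2,0)=100.0000, V(2,1)=100.0000, V(2,2)=0.0000
(1,0): S=41.8000. Δ = (V_up−V_dn)/(S_up−S_dn) = (100.0000−100.0000)/(51.4140−39.7100) = 0.0000. V = [p*·100.0000 + (1−p*)·100.0000]/1.09 = 91.7431. B = V − Δ·S = 91.7431.
(1,1): S=54.1200. Δ = (V_up−V_dn)/(S_up−S_dn) = (0.0000−100.0000)/(66.5676−51.4140) = -6.5991. V = [p*·0.0000 + (1−p*)·100.0000]/1.09 = 45.8716. B = V − Δ·S = 403.0144.
(0,0): S=44.0000. Δ = (V_up−V_dn)/(S_up−S_dn) = (45.8716−91.7431)/(54.1200−41.8000) = -3.7233. V = [p*·45.8716 + (1−p*)·91.7431]/1.09 = 63.1260. B = V − Δ·S = 226.9530.
Self-financing check: at every node Δ·S+B equals the discounted successor values.

(0,0): Delta=-3.7233 Bond=226.9530
(1,0): Delta=0.0000 Bond=91.7431
(1,1): Delta=-6.5991 Bond=403.0144
V0=63.1260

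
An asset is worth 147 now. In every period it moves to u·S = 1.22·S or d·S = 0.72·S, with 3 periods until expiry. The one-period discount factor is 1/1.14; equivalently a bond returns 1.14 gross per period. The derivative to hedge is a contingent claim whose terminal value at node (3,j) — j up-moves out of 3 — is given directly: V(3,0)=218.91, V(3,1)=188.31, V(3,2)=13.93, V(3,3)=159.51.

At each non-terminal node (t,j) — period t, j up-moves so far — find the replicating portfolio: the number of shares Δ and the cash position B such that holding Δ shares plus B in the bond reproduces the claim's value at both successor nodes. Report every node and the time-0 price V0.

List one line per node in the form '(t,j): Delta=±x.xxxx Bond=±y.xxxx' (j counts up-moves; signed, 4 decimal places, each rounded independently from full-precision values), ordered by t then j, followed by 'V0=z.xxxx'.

(0,0): Delta=0.5765 Bond=-8.9380
(1,0): Delta=-2.5092 Bond=316.3945
(1,1): Delta=0.9233 Bond=-72.3958
(2,0): Delta=-0.8031 Bond=230.6789
(2,1): Delta=-2.7010 Bond=385.4537
(2,2): Delta=1.3307 Bond=-171.6712
V0=75.8027

Risk-neutral probability p* = (R−d)/(u−d) = (1.14−0.72)/(1.22−0.72) = 0.8400.
At expiry t=3: V(3,0)=218.9100, V(3,1)=188.3100, V(3,2)=13.9300, V(3,3)=159.5100
  t=2,j=0: stock 76.2048 → up 92.9699 (V=188.3100), down 54.8675 (V=218.9100). Price 169.4789; hedge Δ=-0.8031, bond B=230.6789.
  t=2,j=1: stock 129.1248 → up 157.5323 (V=13.9300), down 92.9699 (V=188.3100). Price 36.6937; hedge Δ=-2.7010, bond B=385.4537.
  t=2,j=2: stock 218.7948 → up 266.9297 (V=159.5100), down 157.5323 (V=13.9300). Price 119.4888; hedge Δ=1.3307, bond B=-171.6712.
  t=1,j=0: stock 105.8400 → up 129.1248 (V=36.6937), down 76.2048 (V=169.4789). Price 50.8240; hedge Δ=-2.5092, bond B=316.3945.
  t=1,j=1: stock 179.3400 → up 218.7948 (V=119.4888), down 129.1248 (V=36.6937). Price 93.1943; hedge Δ=0.9233, bond B=-72.3958.
  t=0,j=0: stock 147.0000 → up 179.3400 (V=93.1943), down 105.8400 (V=50.8240). Price 75.8027; hedge Δ=0.5765, bond B=-8.9380.
Check: Δ(0,0)·S0 + B(0,0) = 75.8027 = V0.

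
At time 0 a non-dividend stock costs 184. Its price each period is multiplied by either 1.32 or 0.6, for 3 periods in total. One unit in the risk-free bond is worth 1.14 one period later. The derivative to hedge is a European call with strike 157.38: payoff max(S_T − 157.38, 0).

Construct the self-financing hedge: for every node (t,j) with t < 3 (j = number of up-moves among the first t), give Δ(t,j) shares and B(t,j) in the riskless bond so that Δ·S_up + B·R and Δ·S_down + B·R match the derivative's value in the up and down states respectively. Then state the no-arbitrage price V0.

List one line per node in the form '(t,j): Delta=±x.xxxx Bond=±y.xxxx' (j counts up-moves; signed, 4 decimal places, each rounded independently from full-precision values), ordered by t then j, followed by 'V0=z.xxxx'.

(0,0): Delta=0.8303 Bond=-67.1312
(1,0): Delta=0.2895 Bond=-16.8229
(1,1): Delta=0.9123 Bond=-96.4317
(2,0): Delta=0.0000 Bond=0.0000
(2,1): Delta=0.3334 Bond=-25.5709
(2,2): Delta=1.0000 Bond=-138.0526
V0=85.6525

Risk-neutral probability p* = (R−d)/(u−d) = (1.14−0.6)/(1.32−0.6) = 0.7500.
Payoff layer (t=3): V(3,0)=0.0000, V(3,1)=0.0000, V(3,2)=34.9810, V(3,3)=265.8141
Node (2,0) S=66.2400: V=(p*·0.0000+(1−p*)·0.0000)/1.14=0.0000; Δ=(0.0000−0.0000)/(87.4368−39.7440)=0.0000; B=V−Δ·S=0.0000
Node (2,1) S=145.7280: V=(p*·34.9810+(1−p*)·0.0000)/1.14=23.0138; Δ=(34.9810−0.0000)/(192.3610−87.4368)=0.3334; B=V−Δ·S=-25.5709
Node (2,2) S=320.6016: V=(p*·265.8141+(1−p*)·34.9810)/1.14=182.5490; Δ=(265.8141−34.9810)/(423.1941−192.3610)=1.0000; B=V−Δ·S=-138.0526
Node (1,0) S=110.4000: V=(p*·23.0138+(1−p*)·0.0000)/1.14=15.1407; Δ=(23.0138−0.0000)/(145.7280−66.2400)=0.2895; B=V−Δ·S=-16.8229
Node (1,1) S=242.8800: V=(p*·182.5490+(1−p*)·23.0138)/1.14=125.1449; Δ=(182.5490−23.0138)/(320.6016−145.7280)=0.9123; B=V−Δ·S=-96.4317
Node (0,0) S=184.0000: V=(p*·125.1449+(1−p*)·15.1407)/1.14=85.6525; Δ=(125.1449−15.1407)/(242.8800−110.4000)=0.8303; B=V−Δ·S=-67.1312
Each (Δ,B) replicates both successor values, so the strategy is self-financing and V0 is arbitrage-free.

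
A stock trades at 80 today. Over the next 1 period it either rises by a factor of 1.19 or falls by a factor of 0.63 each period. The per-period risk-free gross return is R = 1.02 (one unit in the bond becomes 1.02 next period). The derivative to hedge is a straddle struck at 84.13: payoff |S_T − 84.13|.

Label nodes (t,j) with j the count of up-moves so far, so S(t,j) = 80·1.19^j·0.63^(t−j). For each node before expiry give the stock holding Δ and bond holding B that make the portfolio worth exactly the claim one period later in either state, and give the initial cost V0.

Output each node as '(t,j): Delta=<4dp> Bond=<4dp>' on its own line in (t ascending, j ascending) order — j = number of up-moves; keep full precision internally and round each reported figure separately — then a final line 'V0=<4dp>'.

Under the risk-neutral measure, an up-move has probability p* = (R−d)/(u−d) = 0.6964 and values discount at R = 1.02.
At expiry t=1: V(1,0)=33.7300, V(1,1)=11.0700
Node (0,0) S=80.0000: V=(p*·11.0700+(1−p*)·33.7300)/1.02=17.5970; Δ=(11.0700−33.7300)/(95.2000−50.4000)=-0.5058; B=V−Δ·S=58.0613
Self-financing check: at every node Δ·S+B equals the discounted successor values.

(0,0): Delta=-0.5058 Bond=58.0613
V0=17.5970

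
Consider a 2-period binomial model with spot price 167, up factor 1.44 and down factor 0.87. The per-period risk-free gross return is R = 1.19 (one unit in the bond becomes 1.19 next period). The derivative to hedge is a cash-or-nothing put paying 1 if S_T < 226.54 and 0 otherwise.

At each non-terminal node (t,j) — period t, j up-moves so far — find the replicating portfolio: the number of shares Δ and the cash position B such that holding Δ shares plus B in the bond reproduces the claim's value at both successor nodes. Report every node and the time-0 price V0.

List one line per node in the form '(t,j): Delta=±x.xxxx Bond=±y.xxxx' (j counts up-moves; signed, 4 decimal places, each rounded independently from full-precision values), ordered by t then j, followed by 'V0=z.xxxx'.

Under the risk-neutral measure, an up-move has probability p* = (R−d)/(u−d) = 0.5614 and values discount at R = 1.19.
At expiry t=2: V(2,0)=1.0000, V(2,1)=1.0000, V(2,2)=0.0000
  t=1,j=0: stock 145.2900 → up 209.2176 (V=1.0000), down 126.4023 (V=1.0000). Price 0.8403; hedge Δ=0.0000, bond B=0.8403.
  t=1,j=1: stock 240.4800 → up 346.2912 (V=0.0000), down 209.2176 (V=1.0000). Price 0.3686; hedge Δ=-0.0073, bond B=2.1230.
  t=0,j=0: stock 167.0000 → up 240.4800 (V=0.3686), down 145.2900 (V=0.8403). Price 0.4836; hedge Δ=-0.0050, bond B=1.3113.
Check: Δ(0,0)·S0 + B(0,0) = 0.4836 = V0.

(0,0): Delta=-0.0050 Bond=1.3113
(1,0): Delta=0.0000 Bond=0.8403
(1,1): Delta=-0.0073 Bond=2.1230
V0=0.4836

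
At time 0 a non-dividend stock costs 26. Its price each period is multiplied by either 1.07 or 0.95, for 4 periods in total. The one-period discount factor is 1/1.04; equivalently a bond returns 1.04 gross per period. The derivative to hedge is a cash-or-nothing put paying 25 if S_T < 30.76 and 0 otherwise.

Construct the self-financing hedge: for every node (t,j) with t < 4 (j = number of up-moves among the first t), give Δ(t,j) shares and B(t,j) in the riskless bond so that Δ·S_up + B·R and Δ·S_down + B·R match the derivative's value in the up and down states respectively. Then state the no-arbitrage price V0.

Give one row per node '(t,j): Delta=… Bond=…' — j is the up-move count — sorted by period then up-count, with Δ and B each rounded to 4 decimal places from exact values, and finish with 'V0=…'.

(0,0): Delta=-3.0052 Bond=92.7429
(1,0): Delta=0.0000 Bond=22.2249
(1,1): Delta=-3.8946 Bond=121.1952
(2,0): Delta=0.0000 Bond=23.1139
(2,1): Delta=0.0000 Bond=23.1139
(2,2): Delta=-5.0471 Bond=160.3527
(3,0): Delta=0.0000 Bond=24.0385
(3,1): Delta=0.0000 Bond=24.0385
(3,2): Delta=0.0000 Bond=24.0385
(3,3): Delta=-6.5408 Bond=214.3429
V0=14.6085

No-arbitrage ⇒ martingale measure with p* = (R−d)/(u−d) = 0.7500.
At expiry t=4: V(4,0)=25.0000, V(4,1)=25.0000, V(4,2)=25.0000, V(4,3)=25.0000, V(4,4)=0.0000
Node (3,0) S=22.2917: V=(p*·25.0000+(1−p*)·25.0000)/1.04=24.0385; Δ=(25.0000−25.0000)/(23.8522−21.1772)=0.0000; B=V−Δ·S=24.0385
Node (3,1) S=25.1075: V=(p*·25.0000+(1−p*)·25.0000)/1.04=24.0385; Δ=(25.0000−25.0000)/(26.8651−23.8522)=0.0000; B=V−Δ·S=24.0385
Node (3,2) S=28.2790: V=(p*·25.0000+(1−p*)·25.0000)/1.04=24.0385; Δ=(25.0000−25.0000)/(30.2586−26.8651)=0.0000; B=V−Δ·S=24.0385
Node (3,3) S=31.8511: V=(p*·0.0000+(1−p*)·25.0000)/1.04=6.0096; Δ=(0.0000−25.0000)/(34.0807−30.2586)=-6.5408; B=V−Δ·S=214.3429
Node (2,0) S=23.4650: V=(p*·24.0385+(1−p*)·24.0385)/1.04=23.1139; Δ=(24.0385−24.0385)/(25.1075−22.2918)=0.0000; B=V−Δ·S=23.1139
Node (2,1) S=26.4290: V=(p*·24.0385+(1−p*)·24.0385)/1.04=23.1139; Δ=(24.0385−24.0385)/(28.2790−25.1075)=0.0000; B=V−Δ·S=23.1139
Node (2,2) S=29.7674: V=(p*·6.0096+(1−p*)·24.0385)/1.04=10.1123; Δ=(6.0096−24.0385)/(31.8511−28.2790)=-5.0471; B=V−Δ·S=160.3527
Node (1,0) S=24.7000: V=(p*·23.1139+(1−p*)·23.1139)/1.04=22.2249; Δ=(23.1139−23.1139)/(26.4290−23.4650)=0.0000; B=V−Δ·S=22.2249
Node (1,1) S=27.8200: V=(p*·10.1123+(1−p*)·23.1139)/1.04=12.8488; Δ=(10.1123−23.1139)/(29.7674−26.4290)=-3.8946; B=V−Δ·S=121.1952
Node (0,0) S=26.0000: V=(p*·12.8488+(1−p*)·22.2249)/1.04=14.6085; Δ=(12.8488−22.2249)/(27.8200−24.7000)=-3.0052; B=V−Δ·S=92.7429
The time-0 hedge costs 14.6085, which is the no-arbitrage price.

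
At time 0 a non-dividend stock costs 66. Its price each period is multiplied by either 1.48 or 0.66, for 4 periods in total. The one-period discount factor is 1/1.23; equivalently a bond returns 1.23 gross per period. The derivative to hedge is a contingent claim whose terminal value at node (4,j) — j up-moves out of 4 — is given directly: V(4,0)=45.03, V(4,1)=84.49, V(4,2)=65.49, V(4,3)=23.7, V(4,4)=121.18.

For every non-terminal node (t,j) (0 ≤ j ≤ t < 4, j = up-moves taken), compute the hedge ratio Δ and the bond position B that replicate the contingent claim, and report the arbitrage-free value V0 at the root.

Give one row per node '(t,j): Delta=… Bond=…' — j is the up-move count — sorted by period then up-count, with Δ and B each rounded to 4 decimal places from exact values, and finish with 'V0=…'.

The replicating-portfolio and risk-neutral prices coincide; use p* = (1.23−0.66)/(1.48−0.66) = 0.6951 for the latter.
At expiry t=4: V(4,0)=45.0300, V(4,1)=84.4900, V(4,2)=65.4900, V(4,3)=23.7000, V(4,4)=121.1800
  t=3,j=0: stock 18.9747 → up 28.0826 (V=84.4900), down 12.5233 (V=45.0300). Price 58.9102; hedge Δ=2.5361, bond B=10.7882.
  t=3,j=1: stock 42.5494 → up 62.9731 (V=65.4900), down 28.0826 (V=84.4900). Price 57.9534; hedge Δ=-0.5446, bond B=81.1241.
  t=3,j=2: stock 95.4138 → up 141.2125 (V=23.7000), down 62.9731 (V=65.4900). Price 29.6267; hedge Δ=-0.5341, bond B=80.5901.
  t=3,j=3: stock 213.9583 → up 316.6582 (V=121.1800), down 141.2125 (V=23.7000). Price 74.3581; hedge Δ=0.5556, bond B=-44.5199.
  t=2,j=0: stock 28.7496 → up 42.5494 (V=57.9534), down 18.9747 (V=58.9102). Price 47.3537; hedge Δ=-0.0406, bond B=48.5205.
  t=2,j=1: stock 64.4688 → up 95.4138 (V=29.6267), down 42.5494 (V=57.9534). Price 31.1080; hedge Δ=-0.5358, bond B=65.6528.
  t=2,j=2: stock 144.5664 → up 213.9583 (V=74.3581), down 95.4138 (V=29.6267). Price 49.3663; hedge Δ=0.3773, bond B=-5.1842.
  t=1,j=0: stock 43.5600 → up 64.4688 (V=31.1080), down 28.7496 (V=47.3537). Price 29.3179; hedge Δ=-0.4548, bond B=49.1297.
  t=1,j=1: stock 97.6800 → up 144.5664 (V=49.3663), down 64.4688 (V=31.1080). Price 35.6095; hedge Δ=0.2279, bond B=13.3434.
  t=0,j=0: stock 66.0000 → up 97.6800 (V=35.6095), down 43.5600 (V=29.3179). Price 27.3913; hedge Δ=0.1163, bond B=19.7186.
Check: Δ(0,0)·S0 + B(0,0) = 27.3913 = V0.

(0,0): Delta=0.1163 Bond=19.7186
(1,0): Delta=-0.4548 Bond=49.1297
(1,1): Delta=0.2279 Bond=13.3434
(2,0): Delta=-0.0406 Bond=48.5205
(2,1): Delta=-0.5358 Bond=65.6528
(2,2): Delta=0.3773 Bond=-5.1842
(3,0): Delta=2.5361 Bond=10.7882
(3,1): Delta=-0.5446 Bond=81.1241
(3,2): Delta=-0.5341 Bond=80.5901
(3,3): Delta=0.5556 Bond=-44.5199
V0=27.3913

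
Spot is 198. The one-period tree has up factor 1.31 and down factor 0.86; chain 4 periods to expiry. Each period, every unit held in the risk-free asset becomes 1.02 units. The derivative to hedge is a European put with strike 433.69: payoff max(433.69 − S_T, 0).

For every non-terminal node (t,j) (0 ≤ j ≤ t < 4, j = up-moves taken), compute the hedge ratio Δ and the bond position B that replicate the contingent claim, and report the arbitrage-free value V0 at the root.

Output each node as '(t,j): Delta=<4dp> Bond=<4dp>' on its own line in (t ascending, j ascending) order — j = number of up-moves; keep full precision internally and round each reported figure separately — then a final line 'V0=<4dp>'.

(0,0): Delta=-0.9290 Bond=388.8044
(1,0): Delta=-1.0000 Bond=408.6758
(1,1): Delta=-0.8444 Bond=374.6578
(2,0): Delta=-1.0000 Bond=416.8493
(2,1): Delta=-1.0000 Bond=416.8493
(2,2): Delta=-0.6594 Bond=319.2602
(3,0): Delta=-1.0000 Bond=425.1863
(3,1): Delta=-1.0000 Bond=425.1863
(3,2): Delta=-1.0000 Bond=425.1863
(3,3): Delta=-0.2540 Bond=145.2275
V0=204.8687

Risk-neutral probability p* = (R−d)/(u−d) = (1.02−0.86)/(1.31−0.86) = 0.3556.
Terminal values V(4,·): V(4,0)=325.3824, V(4,1)=268.7098, V(4,2)=182.3829, V(4,3)=50.8851, V(4,4)=0.0000
Node (3,0) S=125.9391: V=(p*·268.7098+(1−p*)·325.3824)/1.02=299.2472; Δ=(268.7098−325.3824)/(164.9802−108.3076)=-1.0000; B=V−Δ·S=425.1863
Node (3,1) S=191.8374: V=(p*·182.3829+(1−p*)·268.7098)/1.02=233.3488; Δ=(182.3829−268.7098)/(251.3071−164.9802)=-1.0000; B=V−Δ·S=425.1863
Node (3,2) S=292.2175: V=(p*·50.8851+(1−p*)·182.3829)/1.02=132.9688; Δ=(50.8851−182.3829)/(382.8049−251.3071)=-1.0000; B=V−Δ·S=425.1863
Node (3,3) S=445.1220: V=(p*·0.0000+(1−p*)·50.8851)/1.02=32.1496; Δ=(0.0000−50.8851)/(583.1098−382.8049)=-0.2540; B=V−Δ·S=145.2275
Node (2,0) S=146.4408: V=(p*·233.3488+(1−p*)·299.2472)/1.02=270.4085; Δ=(233.3488−299.2472)/(191.8374−125.9391)=-1.0000; B=V−Δ·S=416.8493
Node (2,1) S=223.0668: V=(p*·132.9688+(1−p*)·233.3488)/1.02=193.7825; Δ=(132.9688−233.3488)/(292.2175−191.8374)=-1.0000; B=V−Δ·S=416.8493
Node (2,2) S=339.7878: V=(p*·32.1496+(1−p*)·132.9688)/1.02=95.2176; Δ=(32.1496−132.9688)/(445.1220−292.2175)=-0.6594; B=V−Δ·S=319.2602
Node (1,0) S=170.2800: V=(p*·193.7825+(1−p*)·270.4085)/1.02=238.3958; Δ=(193.7825−270.4085)/(223.0668−146.4408)=-1.0000; B=V−Δ·S=408.6758
Node (1,1) S=259.3800: V=(p*·95.2176+(1−p*)·193.7825)/1.02=155.6247; Δ=(95.2176−193.7825)/(339.7878−223.0668)=-0.8444; B=V−Δ·S=374.6578
Node (0,0) S=198.0000: V=(p*·155.6247+(1−p*)·238.3958)/1.02=204.8687; Δ=(155.6247−238.3958)/(259.3800−170.2800)=-0.9290; B=V−Δ·S=388.8044
The time-0 hedge costs 204.8687, which is the no-arbitrage price.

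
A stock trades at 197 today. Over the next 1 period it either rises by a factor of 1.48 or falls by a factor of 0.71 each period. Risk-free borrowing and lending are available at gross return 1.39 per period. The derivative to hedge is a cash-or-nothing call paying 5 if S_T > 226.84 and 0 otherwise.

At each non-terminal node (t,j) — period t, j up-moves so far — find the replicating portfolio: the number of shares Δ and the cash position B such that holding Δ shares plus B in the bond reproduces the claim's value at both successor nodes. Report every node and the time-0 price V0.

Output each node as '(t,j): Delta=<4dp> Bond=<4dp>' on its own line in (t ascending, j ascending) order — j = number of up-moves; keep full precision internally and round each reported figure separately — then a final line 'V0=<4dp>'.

Since d<R<u, set p* = (R−d)/(u−d) = 0.8831; price each node as the discounted p*-expectation of its children.
Terminal values V(1,·): V(1,0)=0.0000, V(1,1)=5.0000
Node (0,0) S=197.0000: V=(p*·5.0000+(1−p*)·0.0000)/1.39=3.1767; Δ=(5.0000−0.0000)/(291.5600−139.8700)=0.0330; B=V−Δ·S=-3.3168
Check: Δ(0,0)·S0 + B(0,0) = 3.1767 = V0.

(0,0): Delta=0.0330 Bond=-3.3168
V0=3.1767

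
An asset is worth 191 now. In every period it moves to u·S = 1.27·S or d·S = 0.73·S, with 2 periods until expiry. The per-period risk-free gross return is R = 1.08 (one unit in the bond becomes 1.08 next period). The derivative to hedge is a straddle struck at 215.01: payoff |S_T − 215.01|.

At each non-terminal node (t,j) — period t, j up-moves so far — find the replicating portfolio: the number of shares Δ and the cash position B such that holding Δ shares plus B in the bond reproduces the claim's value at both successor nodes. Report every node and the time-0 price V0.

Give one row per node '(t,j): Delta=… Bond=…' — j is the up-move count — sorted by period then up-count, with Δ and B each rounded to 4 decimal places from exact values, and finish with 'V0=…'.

(0,0): Delta=0.0829 Bond=44.5321
(1,0): Delta=-1.0000 Bond=199.0833
(1,1): Delta=0.4208 Bond=-33.8705
V0=60.3659

Risk-neutral probability p* = (R−d)/(u−d) = (1.08−0.73)/(1.27−0.73) = 0.6481.
Payoff layer (t=2): V(2,0)=113.2261, V(2,1)=37.9339, V(2,2)=93.0539
Node (1,0) S=139.4300: V=(p*·37.9339+(1−p*)·113.2261)/1.08=59.6533; Δ=(37.9339−113.2261)/(177.0761−101.7839)=-1.0000; B=V−Δ·S=199.0833
Node (1,1) S=242.5700: V=(p*·93.0539+(1−p*)·37.9339)/1.08=68.2035; Δ=(93.0539−37.9339)/(308.0639−177.0761)=0.4208; B=V−Δ·S=-33.8705
Node (0,0) S=191.0000: V=(p*·68.2035+(1−p*)·59.6533)/1.08=60.3659; Δ=(68.2035−59.6533)/(242.5700−139.4300)=0.0829; B=V−Δ·S=44.5321
Self-financing check: at every node Δ·S+B equals the discounted successor values.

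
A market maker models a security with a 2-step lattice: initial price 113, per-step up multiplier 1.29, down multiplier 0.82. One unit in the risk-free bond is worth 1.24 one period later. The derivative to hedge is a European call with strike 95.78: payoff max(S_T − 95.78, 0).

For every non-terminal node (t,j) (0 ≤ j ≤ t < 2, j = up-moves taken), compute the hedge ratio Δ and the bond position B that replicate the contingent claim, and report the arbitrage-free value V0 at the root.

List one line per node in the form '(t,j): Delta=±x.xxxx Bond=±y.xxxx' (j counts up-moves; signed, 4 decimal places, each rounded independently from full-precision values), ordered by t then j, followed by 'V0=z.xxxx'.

(0,0): Delta=0.9680 Bond=-58.5321
(1,0): Delta=0.5454 Bond=-33.4182
(1,1): Delta=1.0000 Bond=-77.2419
V0=50.8538

The replicating-portfolio and risk-neutral prices coincide; use p* = (1.24−0.82)/(1.29−0.82) = 0.8936 for the latter.
At expiry t=2: V(2,0)=0.0000, V(2,1)=23.7514, V(2,2)=92.2633
  t=1,j=0: stock 92.6600 → up 119.5314 (V=23.7514), down 75.9812 (V=0.0000). Price 17.1167; hedge Δ=0.5454, bond B=-33.4182.
  t=1,j=1: stock 145.7700 → up 188.0433 (V=92.2633), down 119.5314 (V=23.7514). Price 68.5281; hedge Δ=1.0000, bond B=-77.2419.
  t=0,j=0: stock 113.0000 → up 145.7700 (V=68.5281), down 92.6600 (V=17.1167). Price 50.8538; hedge Δ=0.9680, bond B=-58.5321.
Self-financing check: at every node Δ·S+B equals the discounted successor values.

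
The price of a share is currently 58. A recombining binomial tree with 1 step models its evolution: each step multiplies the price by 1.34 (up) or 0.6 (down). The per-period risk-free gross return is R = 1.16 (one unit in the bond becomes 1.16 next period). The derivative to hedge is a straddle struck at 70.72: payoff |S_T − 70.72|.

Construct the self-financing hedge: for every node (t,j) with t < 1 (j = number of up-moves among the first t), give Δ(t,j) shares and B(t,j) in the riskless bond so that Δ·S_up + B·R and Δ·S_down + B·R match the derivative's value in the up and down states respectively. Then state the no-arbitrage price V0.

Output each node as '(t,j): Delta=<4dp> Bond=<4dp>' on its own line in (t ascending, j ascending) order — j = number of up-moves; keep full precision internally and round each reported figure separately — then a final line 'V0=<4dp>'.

The replicating-portfolio and risk-neutral prices coincide; use p* = (1.16−0.6)/(1.34−0.6) = 0.7568 for the latter.
At expiry t=1: V(1,0)=35.9200, V(1,1)=7.0000
Node (0,0) S=58.0000: V=(p*·7.0000+(1−p*)·35.9200)/1.16=12.0988; Δ=(7.0000−35.9200)/(77.7200−34.8000)=-0.6738; B=V−Δ·S=51.1799
Each (Δ,B) replicates both successor values, so the strategy is self-financing and V0 is arbitrage-free.

(0,0): Delta=-0.6738 Bond=51.1799
V0=12.0988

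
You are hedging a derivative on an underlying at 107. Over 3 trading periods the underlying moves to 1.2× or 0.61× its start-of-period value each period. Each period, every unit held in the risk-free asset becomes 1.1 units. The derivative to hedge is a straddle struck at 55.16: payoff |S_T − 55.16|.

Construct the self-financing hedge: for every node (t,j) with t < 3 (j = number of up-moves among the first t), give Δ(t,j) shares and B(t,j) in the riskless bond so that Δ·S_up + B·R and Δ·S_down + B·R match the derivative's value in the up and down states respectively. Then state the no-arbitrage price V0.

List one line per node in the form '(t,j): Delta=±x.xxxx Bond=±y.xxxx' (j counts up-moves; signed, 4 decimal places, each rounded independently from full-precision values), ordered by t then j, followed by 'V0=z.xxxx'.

(0,0): Delta=0.9279 Bond=-32.7096
(1,0): Delta=0.5225 Bond=-9.5220
(1,1): Delta=0.9700 Bond=-41.3803
(2,0): Delta=-1.0000 Bond=50.1455
(2,1): Delta=0.6805 Bond=-22.8455
(2,2): Delta=1.0000 Bond=-50.1455
V0=66.5773

No-arbitrage ⇒ martingale measure with p* = (R−d)/(u−d) = 0.8305.
Payoff layer (t=3): V(3,0)=30.8730, V(3,1)=7.3824, V(3,2)=38.8288, V(3,3)=129.7360
(2,0): S=39.8147. Δ = (V_up−V_dn)/(S_up−S_dn) = (7.3824−30.8730)/(47.7776−24.2870) = -1.0000. V = [p*·7.3824 + (1−p*)·30.8730]/1.1 = 10.3308. B = V − Δ·S = 50.1455.
(2,1): S=78.3240. Δ = (V_up−V_dn)/(S_up−S_dn) = (38.8288−7.3824)/(93.9888−47.7776) = 0.6805. V = [p*·38.8288 + (1−p*)·7.3824]/1.1 = 30.4535. B = V − Δ·S = -22.8455.
(2,2): S=154.0800. Δ = (V_up−V_dn)/(S_up−S_dn) = (129.7360−38.8288)/(184.8960−93.9888) = 1.0000. V = [p*·129.7360 + (1−p*)·38.8288]/1.1 = 103.9345. B = V − Δ·S = -50.1455.
(1,0): S=65.2700. Δ = (V_up−V_dn)/(S_up−S_dn) = (30.4535−10.3308)/(78.3240−39.8147) = 0.5225. V = [p*·30.4535 + (1−p*)·10.3308]/1.1 = 24.5845. B = V − Δ·S = -9.5220.
(1,1): S=128.4000. Δ = (V_up−V_dn)/(S_up−S_dn) = (103.9345−30.4535)/(154.0800−78.3240) = 0.9700. V = [p*·103.9345 + (1−p*)·30.4535]/1.1 = 83.1638. B = V − Δ·S = -41.3803.
(0,0): S=107.0000. Δ = (V_up−V_dn)/(S_up−S_dn) = (83.1638−24.5845)/(128.4000−65.2700) = 0.9279. V = [p*·83.1638 + (1−p*)·24.5845]/1.1 = 66.5773. B = V − Δ·S = -32.7096.
Check: Δ(0,0)·S0 + B(0,0) = 66.5773 = V0.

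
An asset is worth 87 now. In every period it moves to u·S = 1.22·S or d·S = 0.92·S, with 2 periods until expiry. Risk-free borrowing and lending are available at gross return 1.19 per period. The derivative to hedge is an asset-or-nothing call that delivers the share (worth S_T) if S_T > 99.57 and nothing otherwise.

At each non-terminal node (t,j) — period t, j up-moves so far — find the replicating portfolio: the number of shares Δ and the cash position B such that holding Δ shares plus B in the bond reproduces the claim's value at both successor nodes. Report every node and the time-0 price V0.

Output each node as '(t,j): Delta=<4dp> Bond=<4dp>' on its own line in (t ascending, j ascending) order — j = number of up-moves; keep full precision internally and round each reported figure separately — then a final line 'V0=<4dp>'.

No-arbitrage ⇒ martingale measure with p* = (R−d)/(u−d) = 0.9000.
At expiry t=2: V(2,0)=0.0000, V(2,1)=0.0000, V(2,2)=129.4908
(1,0): S=80.0400. Δ = (V_up−V_dn)/(S_up−S_dn) = (0.0000−0.0000)/(97.6488−73.6368) = 0.0000. V = [p*·0.0000 + (1−p*)·0.0000]/1.19 = 0.0000. B = V − Δ·S = 0.0000.
(1,1): S=106.1400. Δ = (V_up−V_dn)/(S_up−S_dn) = (129.4908−0.0000)/(129.4908−97.6488) = 4.0667. V = [p*·129.4908 + (1−p*)·0.0000]/1.19 = 97.9342. B = V − Δ·S = -333.7018.
(0,0): S=87.0000. Δ = (V_up−V_dn)/(S_up−S_dn) = (97.9342−0.0000)/(106.1400−80.0400) = 3.7523. V = [p*·97.9342 + (1−p*)·0.0000]/1.19 = 74.0679. B = V − Δ·S = -252.3795.
Self-financing check: at every node Δ·S+B equals the discounted successor values.

(0,0): Delta=3.7523 Bond=-252.3795
(1,0): Delta=0.0000 Bond=0.0000
(1,1): Delta=4.0667 Bond=-333.7018
V0=74.0679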